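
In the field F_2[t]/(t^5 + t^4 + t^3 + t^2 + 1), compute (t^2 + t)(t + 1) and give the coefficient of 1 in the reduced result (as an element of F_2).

0

Multiply in F_2[t]: (t^2 + t)·(t + 1) = t^3 + t.
Reduced: t^3 + t.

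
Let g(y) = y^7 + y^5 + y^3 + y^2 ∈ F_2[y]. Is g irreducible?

No

Check for roots in F_2: g(0) = 0 → root; g(1) = 0 → root.
g(0) = 0, so (y) divides g(y); g is reducible.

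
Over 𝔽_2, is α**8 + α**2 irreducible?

Write m(α) = α**8 + α**2.
Check for roots in 𝔽_2: m(0) = 0 → root; m(1) = 0 → root.
m(0) = 0, so (α) divides m(α); m is reducible.

No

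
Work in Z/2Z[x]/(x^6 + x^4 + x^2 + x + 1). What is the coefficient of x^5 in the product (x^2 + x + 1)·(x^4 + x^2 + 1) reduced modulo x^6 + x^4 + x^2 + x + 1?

Multiply in Z/2Z[x]: (x^2 + x + 1)·(x^4 + x^2 + 1) = x^6 + x^5 + x^3 + x + 1.
Reduce using x^6 ≡ x^4 + x^2 + x + 1 (mod x^6 + x^4 + x^2 + x + 1).
Reduced: x^5 + x^4 + x^3 + x^2.

1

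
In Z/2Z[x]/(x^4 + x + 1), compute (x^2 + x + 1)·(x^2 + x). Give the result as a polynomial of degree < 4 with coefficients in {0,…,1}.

Multiply in Z/2Z[x]: (x^2 + x + 1)·(x^2 + x) = x^4 + x.
Reduce using x^4 ≡ x + 1 (mod x^4 + x + 1).
Reduced: 1.

1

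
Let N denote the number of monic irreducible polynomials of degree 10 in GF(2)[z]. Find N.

The number of monic irreducibles of degree 10 over GF(2) is (1/10)·Σ_{d∣10} μ(10/d) 2^d.
Divisors of 10: 1, 2, 5, 10; μ(10/d) for each: 1, -1, -1, 1.
Σ = 2^1 − 2^2 − 2^5 + 2^10 = 990.
N = 990/10 = 99.

99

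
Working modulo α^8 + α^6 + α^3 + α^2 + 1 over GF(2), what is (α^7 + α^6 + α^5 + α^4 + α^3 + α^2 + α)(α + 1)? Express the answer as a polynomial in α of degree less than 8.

Multiply in GF(2)[α]: (α^7 + α^6 + α^5 + α^4 + α^3 + α^2 + α)·(α + 1) = α^8 + α.
Reduce using α^8 ≡ α^6 + α^3 + α^2 + 1 (mod α^8 + α^6 + α^3 + α^2 + 1).
Reduced: α^6 + α^3 + α^2 + α + 1.

α^6 + α^3 + α^2 + α + 1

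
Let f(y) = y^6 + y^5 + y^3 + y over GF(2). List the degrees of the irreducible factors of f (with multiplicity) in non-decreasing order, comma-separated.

Roots in GF(2): f(0) = 0 → root; f(1) = 0 → root.
Linear factors from roots: (y), (y + 1).
Complete factorization: f(y) = (y)·(y + 1)·(y^4 + y + 1).
Factor degrees with multiplicity: 1 + 1 + 4 = 6.

1, 1, 4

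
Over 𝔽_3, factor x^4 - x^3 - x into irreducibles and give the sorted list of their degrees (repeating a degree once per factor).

1, 1, 2

Write g(x) = x^4 - x^3 - x.
Roots in 𝔽_3: g(0) = 0 → root; g(1) = 2; g(2) = 0 → root.
Linear factors from roots: (x), (x + 1).
Complete factorization: g(x) = (x)·(x + 1)·(x^2 + x - 1).
Factor degrees with multiplicity: 1 + 1 + 2 = 4.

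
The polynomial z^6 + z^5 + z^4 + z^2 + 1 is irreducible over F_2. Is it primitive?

No

Write f(z) = z^6 + z^5 + z^4 + z^2 + 1.
|GF(2^6)^×| = 2^6 − 1 = 63. Prime factorization: 63 = 3^2·7.
f is primitive ⇔ z has order 63 in GF(2)[z]/(f), i.e. z^(63/q) ≠ 1 for each prime q | 63.
z^(21) mod f = 1
z^(9) mod f = z^3 + 1.
Since z^(21) = 1, the order of z divides 21 < 63; not primitive.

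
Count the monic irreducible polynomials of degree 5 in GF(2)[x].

By the necklace-counting formula, N_2(5) = (1/5) Σ_{d|5} μ(5/d)·2^d.
Divisors of 5: 1, 5; μ(5/d) for each: -1, 1.
Σ = − 2^1 + 2^5 = 30.
N = 30/5 = 6.

6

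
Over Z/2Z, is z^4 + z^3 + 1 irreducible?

Yes

Write h(z) = z^4 + z^3 + 1.
Check for roots in Z/2Z: h(0) = 1; h(1) = 1.
No roots, so no linear factors.
Monic irreducibles of degree 2 over GF(2): z^2 + z + 1.
None of them divide h (all give nonzero remainder).
No irreducible factor of degree ≤ 2 exists, so h is irreducible over GF(2).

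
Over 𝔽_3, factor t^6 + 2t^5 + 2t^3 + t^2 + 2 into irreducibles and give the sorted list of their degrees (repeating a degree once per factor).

Write g(t) = t^6 + 2t^5 + 2t^3 + t^2 + 2.
Roots in 𝔽_3: g(0) = 2; g(1) = 2; g(2) = 0 → root.
Linear factors from roots: (t + 1).
Complete factorization: g(t) = (t + 1)·(t^2 + 1)·(t^3 + t^2 + t + 2).
Factor degrees with multiplicity: 1 + 2 + 3 = 6.

1, 2, 3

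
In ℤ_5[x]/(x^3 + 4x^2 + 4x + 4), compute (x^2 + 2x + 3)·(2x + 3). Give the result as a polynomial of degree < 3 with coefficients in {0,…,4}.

Multiply in ℤ_5[x]: (x^2 + 2x + 3)·(2x + 3) = 2x^3 + 2x^2 + 2x + 4.
Reduce using x^3 ≡ x^2 + x + 1 (mod x^3 + 4x^2 + 4x + 4).
Reduced: 4x^2 + 4x + 1.

4x^2 + 4x + 1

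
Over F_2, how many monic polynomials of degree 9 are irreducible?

Gauss's count: N_{2}(9) = (1/9) Σ_{d|9} μ(9/d)·2^d.
Divisors of 9: 1, 3, 9; μ(9/d) for each: 0, -1, 1.
Σ = − 2^3 + 2^9 = 504.
N = 504/9 = 56.

56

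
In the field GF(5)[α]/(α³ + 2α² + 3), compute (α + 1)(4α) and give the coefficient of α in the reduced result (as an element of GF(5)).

Multiply in GF(5)[α]: (α + 1)·(4α) = 4α² + 4α.
Reduced: 4α² + 4α.

4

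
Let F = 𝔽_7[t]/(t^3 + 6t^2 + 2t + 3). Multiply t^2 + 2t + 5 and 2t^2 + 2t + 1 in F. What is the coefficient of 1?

2

Multiply in 𝔽_7[t]: (t^2 + 2t + 5)·(2t^2 + 2t + 1) = 2t^4 + 6t^3 + t^2 + 5t + 5.
Reduce using t^3 ≡ t^2 + 5t + 4 (mod t^3 + 6t^2 + 2t + 3).
Reduced: 5t^2 + 4t + 2.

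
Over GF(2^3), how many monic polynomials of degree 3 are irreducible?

168

The number of monic irreducibles of degree 3 over GF(8) is (1/3)·Σ_{d∣3} μ(3/d) 8^d.
Divisors of 3: 1, 3; μ(3/d) for each: -1, 1.
Σ = − 8^1 + 8^3 = 504.
N = 504/3 = 168.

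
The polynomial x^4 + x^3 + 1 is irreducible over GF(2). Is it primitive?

Yes

Write f(x) = x^4 + x^3 + 1.
|GF(2^4)^×| = 2^4 − 1 = 15. Prime factorization: 15 = 3·5.
f is primitive ⇔ x has order 15 in GF(2)[x]/(f), i.e. x^(15/q) ≠ 1 for each prime q | 15.
x^(5) mod f = x^3 + x + 1.
x^(3) mod f = x^3.
None equal 1, so x has full order 15; f is primitive.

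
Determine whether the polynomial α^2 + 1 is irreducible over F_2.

No

Write f(α) = α^2 + 1.
Check for roots in F_2: f(0) = 1; f(1) = 0 → root.
f(1) = 0, so (α − 1) divides f(α); f is reducible.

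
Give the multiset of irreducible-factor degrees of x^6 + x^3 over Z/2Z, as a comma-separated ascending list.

Write h(x) = x^6 + x^3.
Roots in Z/2Z: h(0) = 0 → root; h(1) = 0 → root.
Linear factors from roots: (x), (x + 1).
Complete factorization: h(x) = (x + 1)·(x)^3·(x^2 + x + 1).
Factor degrees with multiplicity: 1 + 1 + 1 + 1 + 2 = 6.

1, 1, 1, 1, 2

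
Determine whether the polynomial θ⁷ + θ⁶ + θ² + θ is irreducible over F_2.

No

Write g(θ) = θ⁷ + θ⁶ + θ² + θ.
Check for roots in F_2: g(0) = 0 → root; g(1) = 0 → root.
g(0) = 0, so (θ) divides g(θ); g is reducible.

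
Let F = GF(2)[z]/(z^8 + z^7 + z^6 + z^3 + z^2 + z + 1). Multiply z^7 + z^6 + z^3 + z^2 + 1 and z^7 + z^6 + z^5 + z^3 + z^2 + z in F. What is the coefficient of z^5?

Multiply in GF(2)[z]: (z^7 + z^6 + z^3 + z^2 + 1)·(z^7 + z^6 + z^5 + z^3 + z^2 + z) = z^14 + z^11 + z^7 + z^5 + z^2 + z.
Reduce using z^8 ≡ z^7 + z^6 + z^3 + z^2 + z + 1 (mod z^8 + z^7 + z^6 + z^3 + z^2 + z + 1).
Reduced: z^7 + z^6 + z^4 + z^2 + z + 1.

0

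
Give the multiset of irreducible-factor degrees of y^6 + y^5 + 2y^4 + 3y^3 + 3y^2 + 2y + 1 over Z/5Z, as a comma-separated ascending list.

Write g(y) = y^6 + y^5 + 2y^4 + 3y^3 + 3y^2 + 2y + 1.
Roots in Z/5Z: g(0) = 1; g(1) = 3; g(2) = 4; g(3) = 4; g(4) = 1.
Complete factorization: g(y) = (y^2 + 2)·(y^4 + y^3 + y + 3).
Factor degrees with multiplicity: 2 + 4 = 6.

2, 4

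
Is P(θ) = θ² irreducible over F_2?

Check for roots in F_2: P(0) = 0 → root; P(1) = 1.
P(0) = 0, so (θ) divides P(θ); P is reducible.

No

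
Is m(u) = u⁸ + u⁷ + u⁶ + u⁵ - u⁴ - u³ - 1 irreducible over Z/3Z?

Check for roots in Z/3Z: m(0) = 2; m(1) = 1; m(2) = 2.
No roots, so no linear factors.
Monic irreducibles of degree 2 over GF(3): u² + 1, u² + u - 1, u² - u - 1.
None of them divide m (all give nonzero remainder).
Degree-3 irreducible divisors: test the 8 monic irreducibles of degree 3 over GF(3).
None of them divide m (all give nonzero remainder).
Degree-4 irreducible divisors: test the 18 monic irreducibles of degree 4 over GF(3).
None of them divide m (all give nonzero remainder).
No irreducible factor of degree ≤ 4 exists, so m is irreducible over GF(3).

Yes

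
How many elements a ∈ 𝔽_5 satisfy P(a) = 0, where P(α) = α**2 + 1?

2

Evaluate at each of the 5 elements of 𝔽_5:
P(0) = 1; P(1) = 2; P(2) = 0 → root; P(3) = 0 → root; P(4) = 2.
Roots: {2, 3}.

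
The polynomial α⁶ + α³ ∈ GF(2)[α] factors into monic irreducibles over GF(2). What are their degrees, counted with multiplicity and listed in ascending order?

1, 1, 1, 1, 2

Write f(α) = α⁶ + α³.
Roots in GF(2): f(0) = 0 → root; f(1) = 0 → root.
Linear factors from roots: (α), (α + 1).
Complete factorization: f(α) = (α + 1)·(α)^3·(α² + α + 1).
Factor degrees with multiplicity: 1 + 1 + 1 + 1 + 2 = 6.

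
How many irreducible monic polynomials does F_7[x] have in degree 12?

The number of monic irreducibles of degree 12 over GF(7) is (1/12)·Σ_{d∣12} μ(12/d) 7^d.
Divisors of 12: 1, 2, 3, 4, 6, 12; μ(12/d) for each: 0, 1, 0, -1, -1, 1.
Σ = 7^2 − 7^4 − 7^6 + 7^12 = 13841167200.
N = 13841167200/12 = 1153430600.

1153430600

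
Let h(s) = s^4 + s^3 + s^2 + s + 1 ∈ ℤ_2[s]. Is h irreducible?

Check for roots in ℤ_2: h(0) = 1; h(1) = 1.
No roots, so no linear factors.
Monic irreducibles of degree 2 over GF(2): s^2 + s + 1.
None of them divide h (all give nonzero remainder).
No irreducible factor of degree ≤ 2 exists, so h is irreducible over GF(2).

Yes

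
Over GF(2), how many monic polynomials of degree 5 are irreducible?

6

x^(2^5) − x is the product of all monic irreducibles of degree dividing 5; Möbius inversion gives N = (1/5) Σ μ(5/d)·2^d.
Divisors of 5: 1, 5; μ(5/d) for each: -1, 1.
Σ = − 2^1 + 2^5 = 30.
N = 30/5 = 6.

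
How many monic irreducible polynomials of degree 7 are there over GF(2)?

The number of monic irreducibles of degree 7 over GF(2) is (1/7)·Σ_{d∣7} μ(7/d) 2^d.
Divisors of 7: 1, 7; μ(7/d) for each: -1, 1.
Σ = − 2^1 + 2^7 = 126.
N = 126/7 = 18.

18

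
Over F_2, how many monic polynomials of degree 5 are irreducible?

Gauss's count: N_{2}(5) = (1/5) Σ_{d|5} μ(5/d)·2^d.
Divisors of 5: 1, 5; μ(5/d) for each: -1, 1.
Σ = − 2^1 + 2^5 = 30.
N = 30/5 = 6.

6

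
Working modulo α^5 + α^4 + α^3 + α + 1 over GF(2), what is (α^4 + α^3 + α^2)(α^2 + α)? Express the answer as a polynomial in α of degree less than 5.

Multiply in GF(2)[α]: (α^4 + α^3 + α^2)·(α^2 + α) = α^6 + α^3.
Reduce using α^5 ≡ α^4 + α^3 + α + 1 (mod α^5 + α^4 + α^3 + α + 1).
Reduced: α^2 + 1.

α^2 + 1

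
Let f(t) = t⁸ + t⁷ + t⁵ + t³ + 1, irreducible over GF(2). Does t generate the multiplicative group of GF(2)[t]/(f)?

Yes

|GF(2^8)^×| = 2^8 − 1 = 255. Prime factorization: 255 = 3·5·17.
f is primitive ⇔ t has order 255 in GF(2)[t]/(f), i.e. t^(255/q) ≠ 1 for each prime q | 255.
t^(85) mod f = t⁷ + t⁶ + t² + t.
t^(51) mod f = t⁷ + t⁶ + t⁴ + t³ + t².
t^(15) mod f = t³ + t².
None equal 1, so t has full order 255; f is primitive.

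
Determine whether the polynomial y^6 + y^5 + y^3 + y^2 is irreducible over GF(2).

No

Write g(y) = y^6 + y^5 + y^3 + y^2.
Check for roots in GF(2): g(0) = 0 → root; g(1) = 0 → root.
g(0) = 0, so (y) divides g(y); g is reducible.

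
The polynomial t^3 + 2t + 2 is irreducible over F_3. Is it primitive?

Write f(t) = t^3 + 2t + 2.
|GF(3^3)^×| = 3^3 − 1 = 26. Prime factorization: 26 = 2·13.
f is primitive ⇔ t has order 26 in GF(3)[t]/(f), i.e. t^(26/q) ≠ 1 for each prime q | 26.
t^(13) mod f = 1
t^(2) mod f = t^2.
Since t^(13) = 1, the order of t divides 13 < 26; not primitive.

No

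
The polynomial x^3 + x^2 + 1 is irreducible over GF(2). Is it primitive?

Write f(x) = x^3 + x^2 + 1.
|GF(2^3)^×| = 2^3 − 1 = 7. Prime factorization: 7 = 7.
f is primitive ⇔ x has order 7 in GF(2)[x]/(f), i.e. x^(7/q) ≠ 1 for each prime q | 7.
x^(1) mod f = x.
None equal 1, so x has full order 7; f is primitive.

Yes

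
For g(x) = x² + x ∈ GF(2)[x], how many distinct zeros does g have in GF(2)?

2

Evaluate at each of the 2 elements of GF(2):
g(0) = 0 → root; g(1) = 0 → root.
Roots: {0, 1}.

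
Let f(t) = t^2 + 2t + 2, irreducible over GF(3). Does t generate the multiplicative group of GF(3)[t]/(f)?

Yes

|GF(3^2)^×| = 3^2 − 1 = 8. Prime factorization: 8 = 2^3.
f is primitive ⇔ t has order 8 in GF(3)[t]/(f), i.e. t^(8/q) ≠ 1 for each prime q | 8.
t^(4) mod f = 2.
None equal 1, so t has full order 8; f is primitive.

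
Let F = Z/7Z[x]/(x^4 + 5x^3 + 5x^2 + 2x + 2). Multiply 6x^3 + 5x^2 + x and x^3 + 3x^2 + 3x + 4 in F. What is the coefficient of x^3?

3

Multiply in Z/7Z[x]: (6x^3 + 5x^2 + x)·(x^3 + 3x^2 + 3x + 4) = 6x^6 + 2x^5 + 6x^4 + 2x^2 + 4x.
Reduce using x^4 ≡ 2x^3 + 2x^2 + 5x + 5 (mod x^4 + 5x^3 + 5x^2 + 2x + 2).
Reduced: 3x^3 + 5x^2 + 3x + 6.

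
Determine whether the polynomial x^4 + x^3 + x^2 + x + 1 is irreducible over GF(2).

Write P(x) = x^4 + x^3 + x^2 + x + 1.
Check for roots in GF(2): P(0) = 1; P(1) = 1.
No roots, so no linear factors.
Monic irreducibles of degree 2 over GF(2): x^2 + x + 1.
None of them divide P (all give nonzero remainder).
No irreducible factor of degree ≤ 2 exists, so P is irreducible over GF(2).

Yes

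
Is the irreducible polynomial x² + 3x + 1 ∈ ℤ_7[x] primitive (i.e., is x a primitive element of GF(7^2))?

Write f(x) = x² + 3x + 1.
|GF(7^2)^×| = 7^2 − 1 = 48. Prime factorization: 48 = 2^4·3.
f is primitive ⇔ x has order 48 in GF(7)[x]/(f), i.e. x^(48/q) ≠ 1 for each prime q | 48.
x^(24) mod f = 1
x^(16) mod f = 1
Since x^(24) = 1, the order of x divides 24 < 48; not primitive.

No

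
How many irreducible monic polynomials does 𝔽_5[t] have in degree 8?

48750

Gauss's count: N_{5}(8) = (1/8) Σ_{d|8} μ(8/d)·5^d.
Divisors of 8: 1, 2, 4, 8; μ(8/d) for each: 0, 0, -1, 1.
Σ = − 5^4 + 5^8 = 390000.
N = 390000/8 = 48750.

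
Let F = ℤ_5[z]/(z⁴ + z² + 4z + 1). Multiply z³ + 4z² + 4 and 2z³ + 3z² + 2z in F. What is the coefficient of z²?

Multiply in ℤ_5[z]: (z³ + 4z² + 4)·(2z³ + 3z² + 2z) = 2z⁶ + z⁵ + 4z⁴ + z³ + 2z² + 3z.
Reduce using z⁴ ≡ 4z² + z + 4 (mod z⁴ + z² + 4z + 1).
Reduced: 2z³ + 4z² + 4z + 3.

4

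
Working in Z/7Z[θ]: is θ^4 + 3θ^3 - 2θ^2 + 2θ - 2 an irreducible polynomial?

Yes

Write P(θ) = θ^4 + 3θ^3 - 2θ^2 + 2θ - 2.
Check for roots in Z/7Z: P(0) = 5; P(1) = 2; P(2) = 6; P(3) = 1; P(4) = 2; P(5) = 6; P(6) = 6.
No roots, so no linear factors.
Degree-2 irreducible divisors: test the 21 monic irreducibles of degree 2 over GF(7).
None of them divide P (all give nonzero remainder).
No irreducible factor of degree ≤ 2 exists, so P is irreducible over GF(7).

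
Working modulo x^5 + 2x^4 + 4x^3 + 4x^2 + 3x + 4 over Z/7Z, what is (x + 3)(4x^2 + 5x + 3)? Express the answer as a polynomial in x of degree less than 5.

Multiply in Z/7Z[x]: (x + 3)·(4x^2 + 5x + 3) = 4x^3 + 3x^2 + 4x + 2.
Reduced: 4x^3 + 3x^2 + 4x + 2.

4x^3 + 3x^2 + 4x + 2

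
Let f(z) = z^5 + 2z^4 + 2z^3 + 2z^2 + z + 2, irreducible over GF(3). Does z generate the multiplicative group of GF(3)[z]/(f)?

|GF(3^5)^×| = 3^5 − 1 = 242. Prime factorization: 242 = 2·11^2.
f is primitive ⇔ z has order 242 in GF(3)[z]/(f), i.e. z^(242/q) ≠ 1 for each prime q | 242.
z^(121) mod f = 1
z^(22) mod f = z^4 + z^2 + 2z.
Since z^(121) = 1, the order of z divides 121 < 242; not primitive.

No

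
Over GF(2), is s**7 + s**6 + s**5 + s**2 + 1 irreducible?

Write f(s) = s**7 + s**6 + s**5 + s**2 + 1.
Check for roots in GF(2): f(0) = 1; f(1) = 1.
No roots, so no linear factors.
Monic irreducibles of degree 2 over GF(2): s**2 + s + 1.
None of them divide f (all give nonzero remainder).
Monic irreducibles of degree 3 over GF(2): s**3 + s + 1, s**3 + s**2 + 1.
None of them divide f (all give nonzero remainder).
No irreducible factor of degree ≤ 3 exists, so f is irreducible over GF(2).

Yes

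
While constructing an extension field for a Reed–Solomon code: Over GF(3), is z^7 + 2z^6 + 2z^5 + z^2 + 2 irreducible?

Yes

Write f(z) = z^7 + 2z^6 + 2z^5 + z^2 + 2.
Check for roots in GF(3): f(0) = 2; f(1) = 2; f(2) = 2.
No roots, so no linear factors.
Monic irreducibles of degree 2 over GF(3): z^2 + 1, z^2 + z + 2, z^2 + 2z + 2.
None of them divide f (all give nonzero remainder).
Degree-3 irreducible divisors: test the 8 monic irreducibles of degree 3 over GF(3).
None of them divide f (all give nonzero remainder).
No irreducible factor of degree ≤ 3 exists, so f is irreducible over GF(3).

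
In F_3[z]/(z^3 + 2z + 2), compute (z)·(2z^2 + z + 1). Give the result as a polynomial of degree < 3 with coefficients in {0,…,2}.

Multiply in F_3[z]: (z)·(2z^2 + z + 1) = 2z^3 + z^2 + z.
Reduce using z^3 ≡ z + 1 (mod z^3 + 2z + 2).
Reduced: z^2 + 2.

z^2 + 2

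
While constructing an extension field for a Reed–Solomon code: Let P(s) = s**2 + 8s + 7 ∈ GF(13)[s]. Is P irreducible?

Check each element of GF(13) for a root: P(0)=7, P(1)=3, P(2)=1, P(3)=1, P(4)=3, P(5)=7, P(6)=0, P(7)=8, P(8)=5, P(9)=4, P(10)=5, P(11)=8, P(12)=0.
P(6) = 0, so (s − 6) divides P(s); P is reducible.

No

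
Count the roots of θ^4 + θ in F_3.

Write f(θ) = θ^4 + θ.
Evaluate at each of the 3 elements of F_3:
f(0) = 0 → root; f(1) = 2; f(2) = 0 → root.
Roots: {0, 2}.

2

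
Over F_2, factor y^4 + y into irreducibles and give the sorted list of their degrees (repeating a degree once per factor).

Write g(y) = y^4 + y.
Roots in F_2: g(0) = 0 → root; g(1) = 0 → root.
Linear factors from roots: (y), (y + 1).
Complete factorization: g(y) = (y)·(y + 1)·(y^2 + y + 1).
Factor degrees with multiplicity: 1 + 1 + 2 = 4.

1, 1, 2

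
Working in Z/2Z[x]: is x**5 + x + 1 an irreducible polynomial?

Write h(x) = x**5 + x + 1.
Check for roots in Z/2Z: h(0) = 1; h(1) = 1.
No roots, so no linear factors.
Monic irreducibles of degree 2 over GF(2): x**2 + x + 1.
x**2 + x + 1 divides h: h(x) = (x**2 + x + 1)·(x**3 + x**2 + 1).

No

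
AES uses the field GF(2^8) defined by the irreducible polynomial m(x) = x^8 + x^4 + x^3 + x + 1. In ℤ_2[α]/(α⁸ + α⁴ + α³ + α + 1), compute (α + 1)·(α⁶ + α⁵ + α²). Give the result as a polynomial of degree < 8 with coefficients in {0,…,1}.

Multiply in ℤ_2[α]: (α + 1)·(α⁶ + α⁵ + α²) = α⁷ + α⁵ + α³ + α².
Reduced: α⁷ + α⁵ + α³ + α².

α^7 + α^5 + α^3 + α^2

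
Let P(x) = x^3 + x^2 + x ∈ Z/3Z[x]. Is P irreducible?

Check for roots in Z/3Z: P(0) = 0 → root; P(1) = 0 → root; P(2) = 2.
P(0) = 0, so (x) divides P(x); P is reducible.

No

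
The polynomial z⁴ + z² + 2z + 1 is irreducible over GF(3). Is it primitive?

Write f(z) = z⁴ + z² + 2z + 1.
|GF(3^4)^×| = 3^4 − 1 = 80. Prime factorization: 80 = 2^4·5.
f is primitive ⇔ z has order 80 in GF(3)[z]/(f), i.e. z^(80/q) ≠ 1 for each prime q | 80.
z^(40) mod f = 1
z^(16) mod f = 2z³ + 2.
Since z^(40) = 1, the order of z divides 40 < 80; not primitive.

No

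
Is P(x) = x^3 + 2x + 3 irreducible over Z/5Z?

No

Check for roots in Z/5Z: P(0) = 3; P(1) = 1; P(2) = 0 → root; P(3) = 1; P(4) = 0 → root.
P(2) = 0, so (x − 2) divides P(x); P is reducible.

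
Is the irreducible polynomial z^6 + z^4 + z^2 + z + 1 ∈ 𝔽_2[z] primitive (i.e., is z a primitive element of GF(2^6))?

Write f(z) = z^6 + z^4 + z^2 + z + 1.
|GF(2^6)^×| = 2^6 − 1 = 63. Prime factorization: 63 = 3^2·7.
f is primitive ⇔ z has order 63 in GF(2)[z]/(f), i.e. z^(63/q) ≠ 1 for each prime q | 63.
z^(21) mod f = 1
z^(9) mod f = z^4 + z^2 + z.
Since z^(21) = 1, the order of z divides 21 < 63; not primitive.

No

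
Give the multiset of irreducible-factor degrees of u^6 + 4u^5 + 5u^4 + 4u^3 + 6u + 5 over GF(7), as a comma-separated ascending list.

Write f(u) = u^6 + 4u^5 + 5u^4 + 4u^3 + 6u + 5.
Complete factorization: f(u) = (u^6 + 4u^5 + 5u^4 + 4u^3 + 6u + 5).
Factor degrees with multiplicity: 6 = 6.

6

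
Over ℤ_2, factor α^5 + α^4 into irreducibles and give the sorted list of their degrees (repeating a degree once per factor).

1, 1, 1, 1, 1

Write g(α) = α^5 + α^4.
Roots in ℤ_2: g(0) = 0 → root; g(1) = 0 → root.
Linear factors from roots: (α), (α + 1).
Complete factorization: g(α) = (α + 1)·(α)^4.
Factor degrees with multiplicity: 1 + 1 + 1 + 1 + 1 = 5.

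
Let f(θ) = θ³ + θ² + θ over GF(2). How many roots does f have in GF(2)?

Evaluate at each of the 2 elements of GF(2):
f(0) = 0 → root; f(1) = 1.
Roots: {0}.

1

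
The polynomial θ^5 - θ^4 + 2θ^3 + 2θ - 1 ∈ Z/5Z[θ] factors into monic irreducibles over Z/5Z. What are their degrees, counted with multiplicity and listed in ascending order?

Write h(θ) = θ^5 - θ^4 + 2θ^3 + 2θ - 1.
Roots in Z/5Z: h(0) = 4; h(1) = 3; h(2) = 0 → root; h(3) = 1; h(4) = 3.
Linear factors from roots: (θ - 2).
Complete factorization: h(θ) = (θ - 2)·(θ^2 - 2)·(θ^2 + θ + 1).
Factor degrees with multiplicity: 1 + 2 + 2 = 5.

1, 2, 2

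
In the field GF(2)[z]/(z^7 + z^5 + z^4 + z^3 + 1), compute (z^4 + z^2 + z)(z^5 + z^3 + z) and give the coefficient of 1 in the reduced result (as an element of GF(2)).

Multiply in GF(2)[z]: (z^4 + z^2 + z)·(z^5 + z^3 + z) = z^9 + z^6 + z^4 + z^3 + z^2.
Reduce using z^7 ≡ z^5 + z^4 + z^3 + 1 (mod z^7 + z^5 + z^4 + z^3 + 1).
Reduced: 1.

1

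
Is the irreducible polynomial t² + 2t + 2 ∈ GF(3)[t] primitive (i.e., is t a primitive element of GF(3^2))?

Yes

Write f(t) = t² + 2t + 2.
|GF(3^2)^×| = 3^2 − 1 = 8. Prime factorization: 8 = 2^3.
f is primitive ⇔ t has order 8 in GF(3)[t]/(f), i.e. t^(8/q) ≠ 1 for each prime q | 8.
t^(4) mod f = 2.
None equal 1, so t has full order 8; f is primitive.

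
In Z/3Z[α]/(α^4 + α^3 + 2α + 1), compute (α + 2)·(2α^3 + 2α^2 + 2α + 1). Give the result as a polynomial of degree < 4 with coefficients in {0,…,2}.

Multiply in Z/3Z[α]: (α + 2)·(2α^3 + 2α^2 + 2α + 1) = 2α^4 + 2α + 2.
Reduce using α^4 ≡ 2α^3 + α + 2 (mod α^4 + α^3 + 2α + 1).
Reduced: α^3 + α.

α^3 + α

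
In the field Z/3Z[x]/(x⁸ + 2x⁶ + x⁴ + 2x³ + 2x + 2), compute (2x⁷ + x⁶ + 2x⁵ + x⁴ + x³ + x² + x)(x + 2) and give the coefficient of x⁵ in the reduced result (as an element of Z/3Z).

2

Multiply in Z/3Z[x]: (2x⁷ + x⁶ + 2x⁵ + x⁴ + x³ + x² + x)·(x + 2) = 2x⁸ + 2x⁷ + x⁶ + 2x⁵ + 2x.
Reduce using x⁸ ≡ x⁶ + 2x⁴ + x³ + x + 1 (mod x⁸ + 2x⁶ + x⁴ + 2x³ + 2x + 2).
Reduced: 2x⁷ + 2x⁵ + x⁴ + 2x³ + x + 2.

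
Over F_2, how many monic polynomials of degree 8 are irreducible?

30

x^(2^8) − x is the product of all monic irreducibles of degree dividing 8; Möbius inversion gives N = (1/8) Σ μ(8/d)·2^d.
Divisors of 8: 1, 2, 4, 8; μ(8/d) for each: 0, 0, -1, 1.
Σ = − 2^4 + 2^8 = 240.
N = 240/8 = 30.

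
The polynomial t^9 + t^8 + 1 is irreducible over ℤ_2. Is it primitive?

Write f(t) = t^9 + t^8 + 1.
|GF(2^9)^×| = 2^9 − 1 = 511. Prime factorization: 511 = 7·73.
f is primitive ⇔ t has order 511 in GF(2)[t]/(f), i.e. t^(511/q) ≠ 1 for each prime q | 511.
t^(73) mod f = 1
t^(7) mod f = t^7.
Since t^(73) = 1, the order of t divides 73 < 511; not primitive.

No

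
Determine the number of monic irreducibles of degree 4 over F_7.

588

The number of monic irreducibles of degree 4 over GF(7) is (1/4)·Σ_{d∣4} μ(4/d) 7^d.
Divisors of 4: 1, 2, 4; μ(4/d) for each: 0, -1, 1.
Σ = − 7^2 + 7^4 = 2352.
N = 2352/4 = 588.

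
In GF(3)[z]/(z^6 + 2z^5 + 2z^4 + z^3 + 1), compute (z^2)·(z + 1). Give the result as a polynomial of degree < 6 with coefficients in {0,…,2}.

Multiply in GF(3)[z]: (z^2)·(z + 1) = z^3 + z^2.
Reduced: z^3 + z^2.

z^3 + z^2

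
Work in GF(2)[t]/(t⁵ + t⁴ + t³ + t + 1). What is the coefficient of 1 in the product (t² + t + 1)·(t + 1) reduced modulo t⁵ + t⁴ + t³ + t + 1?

1

Multiply in GF(2)[t]: (t² + t + 1)·(t + 1) = t³ + 1.
Reduced: t³ + 1.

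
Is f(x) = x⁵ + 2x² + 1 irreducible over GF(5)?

Check for roots in GF(5): f(0) = 1; f(1) = 4; f(2) = 1; f(3) = 2; f(4) = 2.
No roots, so no linear factors.
Degree-2 irreducible divisors: test the 10 monic irreducibles of degree 2 over GF(5).
None of them divide f (all give nonzero remainder).
No irreducible factor of degree ≤ 2 exists, so f is irreducible over GF(5).

Yes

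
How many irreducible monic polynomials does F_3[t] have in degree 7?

By the necklace-counting formula, N_3(7) = (1/7) Σ_{d|7} μ(7/d)·3^d.
Divisors of 7: 1, 7; μ(7/d) for each: -1, 1.
Σ = − 3^1 + 3^7 = 2184.
N = 2184/7 = 312.

312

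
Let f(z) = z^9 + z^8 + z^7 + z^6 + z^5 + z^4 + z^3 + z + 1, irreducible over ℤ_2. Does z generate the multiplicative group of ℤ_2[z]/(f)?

|GF(2^9)^×| = 2^9 − 1 = 511. Prime factorization: 511 = 7·73.
f is primitive ⇔ z has order 511 in GF(2)[z]/(f), i.e. z^(511/q) ≠ 1 for each prime q | 511.
z^(73) mod f = z^6 + z^5 + z^2.
z^(7) mod f = z^7.
None equal 1, so z has full order 511; f is primitive.

Yes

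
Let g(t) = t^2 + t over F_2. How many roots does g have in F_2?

Evaluate at each of the 2 elements of F_2:
g(0) = 0 → root; g(1) = 0 → root.
Roots: {0, 1}.

2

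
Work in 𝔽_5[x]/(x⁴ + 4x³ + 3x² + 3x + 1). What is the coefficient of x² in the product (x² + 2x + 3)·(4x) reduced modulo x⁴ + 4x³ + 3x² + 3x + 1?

Multiply in 𝔽_5[x]: (x² + 2x + 3)·(4x) = 4x³ + 3x² + 2x.
Reduced: 4x³ + 3x² + 2x.

3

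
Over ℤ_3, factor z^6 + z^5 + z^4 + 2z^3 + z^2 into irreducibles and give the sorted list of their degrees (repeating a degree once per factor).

Write f(z) = z^6 + z^5 + z^4 + 2z^3 + z^2.
Roots in ℤ_3: f(0) = 0 → root; f(1) = 0 → root; f(2) = 0 → root.
Linear factors from roots: (z), (z + 2), (z + 1).
Complete factorization: f(z) = (z + 1)·(z + 2)·(z)^2·(z^2 + z + 2).
Factor degrees with multiplicity: 1 + 1 + 1 + 1 + 2 = 6.

1, 1, 1, 1, 2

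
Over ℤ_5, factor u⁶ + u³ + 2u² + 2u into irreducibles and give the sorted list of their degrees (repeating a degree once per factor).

1, 1, 1, 1, 2

Write f(u) = u⁶ + u³ + 2u² + 2u.
Roots in ℤ_5: f(0) = 0 → root; f(1) = 1; f(2) = 4; f(3) = 0 → root; f(4) = 0 → root.
Linear factors from roots: (u), (u + 2), (u + 1).
Complete factorization: f(u) = (u)·(u + 2)·(u + 1)^2·(u² + u + 1).
Factor degrees with multiplicity: 1 + 1 + 1 + 1 + 2 = 6.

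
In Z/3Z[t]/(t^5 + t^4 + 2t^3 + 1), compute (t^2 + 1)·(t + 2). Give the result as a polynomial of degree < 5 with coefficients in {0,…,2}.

t^3 + 2t^2 + t + 2

Multiply in Z/3Z[t]: (t^2 + 1)·(t + 2) = t^3 + 2t^2 + t + 2.
Reduced: t^3 + 2t^2 + t + 2.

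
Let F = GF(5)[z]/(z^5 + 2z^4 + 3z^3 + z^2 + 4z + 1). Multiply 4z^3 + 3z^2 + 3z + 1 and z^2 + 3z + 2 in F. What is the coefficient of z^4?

2

Multiply in GF(5)[z]: (4z^3 + 3z^2 + 3z + 1)·(z^2 + 3z + 2) = 4z^5 + z^2 + 4z + 2.
Reduce using z^5 ≡ 3z^4 + 2z^3 + 4z^2 + z + 4 (mod z^5 + 2z^4 + 3z^3 + z^2 + 4z + 1).
Reduced: 2z^4 + 3z^3 + 2z^2 + 3z + 3.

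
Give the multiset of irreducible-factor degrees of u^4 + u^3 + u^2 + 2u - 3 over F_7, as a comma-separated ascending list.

4

Write h(u) = u^4 + u^3 + u^2 + 2u - 3.
Complete factorization: h(u) = (u^4 + u^3 + u^2 + 2u - 3).
Factor degrees with multiplicity: 4 = 4.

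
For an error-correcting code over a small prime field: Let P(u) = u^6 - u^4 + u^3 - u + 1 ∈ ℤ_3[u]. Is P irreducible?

Yes

Check for roots in ℤ_3: P(0) = 1; P(1) = 1; P(2) = 1.
No roots, so no linear factors.
Monic irreducibles of degree 2 over GF(3): u^2 + 1, u^2 + u - 1, u^2 - u - 1.
None of them divide P (all give nonzero remainder).
Degree-3 irreducible divisors: test the 8 monic irreducibles of degree 3 over GF(3).
None of them divide P (all give nonzero remainder).
No irreducible factor of degree ≤ 3 exists, so P is irreducible over GF(3).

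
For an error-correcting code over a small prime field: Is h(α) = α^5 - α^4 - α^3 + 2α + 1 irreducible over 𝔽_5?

Yes

Check for roots in 𝔽_5: h(0) = 1; h(1) = 2; h(2) = 3; h(3) = 2; h(4) = 3.
No roots, so no linear factors.
Degree-2 irreducible divisors: test the 10 monic irreducibles of degree 2 over GF(5).
None of them divide h (all give nonzero remainder).
No irreducible factor of degree ≤ 2 exists, so h is irreducible over GF(5).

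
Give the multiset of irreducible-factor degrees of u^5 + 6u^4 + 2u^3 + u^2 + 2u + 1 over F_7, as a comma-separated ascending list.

Write f(u) = u^5 + 6u^4 + 2u^3 + u^2 + 2u + 1.
Linear factors from roots: (u + 2).
Complete factorization: f(u) = (u + 2)·(u^2 + u + 4)·(u^2 + 3u + 1).
Factor degrees with multiplicity: 1 + 2 + 2 = 5.

1, 2, 2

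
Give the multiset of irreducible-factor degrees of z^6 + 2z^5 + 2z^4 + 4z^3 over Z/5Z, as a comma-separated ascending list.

Write g(z) = z^6 + 2z^5 + 2z^4 + 4z^3.
Roots in Z/5Z: g(0) = 0 → root; g(1) = 4; g(2) = 2; g(3) = 0 → root; g(4) = 2.
Linear factors from roots: (z), (z + 2).
Complete factorization: g(z) = (z + 2)·(z)^3·(z^2 + 2).
Factor degrees with multiplicity: 1 + 1 + 1 + 1 + 2 = 6.

1, 1, 1, 1, 2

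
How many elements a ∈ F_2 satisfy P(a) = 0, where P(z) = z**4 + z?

Evaluate at each of the 2 elements of F_2:
P(0) = 0 → root; P(1) = 0 → root.
Roots: {0, 1}.

2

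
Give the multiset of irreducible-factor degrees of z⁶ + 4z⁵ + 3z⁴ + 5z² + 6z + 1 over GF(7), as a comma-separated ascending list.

1, 1, 1, 1, 2

Write h(z) = z⁶ + 4z⁵ + 3z⁴ + 5z² + 6z + 1.
Linear factors from roots: (z + 5), (z + 3), (z + 2), (z + 1).
Complete factorization: h(z) = (z + 1)·(z + 2)·(z + 3)·(z + 5)·(z² + 4).
Factor degrees with multiplicity: 1 + 1 + 1 + 1 + 2 = 6.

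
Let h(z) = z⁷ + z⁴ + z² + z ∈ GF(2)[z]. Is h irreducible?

No

Check for roots in GF(2): h(0) = 0 → root; h(1) = 0 → root.
h(0) = 0, so (z) divides h(z); h is reducible.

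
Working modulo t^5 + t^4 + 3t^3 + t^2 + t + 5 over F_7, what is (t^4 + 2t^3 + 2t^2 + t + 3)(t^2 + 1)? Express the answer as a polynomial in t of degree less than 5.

6t^4 + 6t^3 + 3t^2 + 2t + 5

Multiply in F_7[t]: (t^4 + 2t^3 + 2t^2 + t + 3)·(t^2 + 1) = t^6 + 2t^5 + 3t^4 + 3t^3 + 5t^2 + t + 3.
Reduce using t^5 ≡ 6t^4 + 4t^3 + 6t^2 + 6t + 2 (mod t^5 + t^4 + 3t^3 + t^2 + t + 5).
Reduced: 6t^4 + 6t^3 + 3t^2 + 2t + 5.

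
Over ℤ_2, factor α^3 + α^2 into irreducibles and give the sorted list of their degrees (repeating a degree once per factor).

Write h(α) = α^3 + α^2.
Roots in ℤ_2: h(0) = 0 → root; h(1) = 0 → root.
Linear factors from roots: (α), (α + 1).
Complete factorization: h(α) = (α + 1)·(α)^2.
Factor degrees with multiplicity: 1 + 1 + 1 = 3.

1, 1, 1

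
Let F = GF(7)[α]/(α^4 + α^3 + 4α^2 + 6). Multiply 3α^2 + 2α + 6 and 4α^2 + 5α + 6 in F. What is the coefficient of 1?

6

Multiply in GF(7)[α]: (3α^2 + 2α + 6)·(4α^2 + 5α + 6) = 5α^4 + 2α^3 + 3α^2 + 1.
Reduce using α^4 ≡ 6α^3 + 3α^2 + 1 (mod α^4 + α^3 + 4α^2 + 6).
Reduced: 4α^3 + 4α^2 + 6.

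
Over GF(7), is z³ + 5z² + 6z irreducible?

Write f(z) = z³ + 5z² + 6z.
Check for roots in GF(7): f(0) = 0 → root; f(1) = 5; f(2) = 5; f(3) = 6; f(4) = 0 → root; f(5) = 0 → root; f(6) = 5.
f(0) = 0, so (z) divides f(z); f is reducible.

No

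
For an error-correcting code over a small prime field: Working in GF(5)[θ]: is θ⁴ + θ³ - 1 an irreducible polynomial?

Yes

Write f(θ) = θ⁴ + θ³ - 1.
Check for roots in GF(5): f(0) = 4; f(1) = 1; f(2) = 3; f(3) = 2; f(4) = 4.
No roots, so no linear factors.
Degree-2 irreducible divisors: test the 10 monic irreducibles of degree 2 over GF(5).
None of them divide f (all give nonzero remainder).
No irreducible factor of degree ≤ 2 exists, so f is irreducible over GF(5).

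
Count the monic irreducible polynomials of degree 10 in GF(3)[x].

5880

By the necklace-counting formula, N_3(10) = (1/10) Σ_{d|10} μ(10/d)·3^d.
Divisors of 10: 1, 2, 5, 10; μ(10/d) for each: 1, -1, -1, 1.
Σ = 3^1 − 3^2 − 3^5 + 3^10 = 58800.
N = 58800/10 = 5880.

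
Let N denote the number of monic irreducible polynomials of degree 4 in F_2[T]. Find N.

x^(2^4) − x is the product of all monic irreducibles of degree dividing 4; Möbius inversion gives N = (1/4) Σ μ(4/d)·2^d.
Divisors of 4: 1, 2, 4; μ(4/d) for each: 0, -1, 1.
Σ = − 2^2 + 2^4 = 12.
N = 12/4 = 3.

3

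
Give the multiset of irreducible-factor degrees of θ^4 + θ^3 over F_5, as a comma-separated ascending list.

Write h(θ) = θ^4 + θ^3.
Roots in F_5: h(0) = 0 → root; h(1) = 2; h(2) = 4; h(3) = 3; h(4) = 0 → root.
Linear factors from roots: (θ), (θ + 1).
Complete factorization: h(θ) = (θ + 1)·(θ)^3.
Factor degrees with multiplicity: 1 + 1 + 1 + 1 = 4.

1, 1, 1, 1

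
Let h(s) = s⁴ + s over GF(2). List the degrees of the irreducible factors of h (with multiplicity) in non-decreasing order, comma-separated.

Roots in GF(2): h(0) = 0 → root; h(1) = 0 → root.
Linear factors from roots: (s), (s + 1).
Complete factorization: h(s) = (s)·(s + 1)·(s² + s + 1).
Factor degrees with multiplicity: 1 + 1 + 2 = 4.

1, 1, 2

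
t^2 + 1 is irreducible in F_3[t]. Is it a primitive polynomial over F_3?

No

Write f(t) = t^2 + 1.
|GF(3^2)^×| = 3^2 − 1 = 8. Prime factorization: 8 = 2^3.
f is primitive ⇔ t has order 8 in GF(3)[t]/(f), i.e. t^(8/q) ≠ 1 for each prime q | 8.
t^(4) mod f = 1
Since t^(4) = 1, the order of t divides 4 < 8; not primitive.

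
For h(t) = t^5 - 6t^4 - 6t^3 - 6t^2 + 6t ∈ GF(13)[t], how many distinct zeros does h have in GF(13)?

5

Evaluate at each of the 13 elements of GF(13):
h(0) = 0 → root; h(1) = 2; h(2) = 6; h(3) = 1; h(4) = 7; h(5) = 0 → root; h(6) = 6; h(7) = 0 → root; h(8) = 0 → root; h(9) = 5; h(10) = 11; h(11) = 1; h(12) = 0 → root.
Roots: {0, 5, 7, 8, 12}.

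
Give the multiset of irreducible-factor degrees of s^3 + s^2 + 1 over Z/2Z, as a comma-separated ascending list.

3

Write f(s) = s^3 + s^2 + 1.
Roots in Z/2Z: f(0) = 1; f(1) = 1.
Complete factorization: f(s) = (s^3 + s^2 + 1).
Factor degrees with multiplicity: 3 = 3.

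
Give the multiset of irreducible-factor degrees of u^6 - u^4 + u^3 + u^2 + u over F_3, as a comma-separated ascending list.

Write f(u) = u^6 - u^4 + u^3 + u^2 + u.
Roots in F_3: f(0) = 0 → root; f(1) = 0 → root; f(2) = 2.
Linear factors from roots: (u), (u - 1).
Complete factorization: f(u) = (u)·(u - 1)·(u^2 + 1)·(u^2 + u - 1).
Factor degrees with multiplicity: 1 + 1 + 2 + 2 = 6.

1, 1, 2, 2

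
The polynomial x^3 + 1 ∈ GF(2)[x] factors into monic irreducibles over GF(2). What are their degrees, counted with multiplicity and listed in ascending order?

Write g(x) = x^3 + 1.
Roots in GF(2): g(0) = 1; g(1) = 0 → root.
Linear factors from roots: (x + 1).
Complete factorization: g(x) = (x + 1)·(x^2 + x + 1).
Factor degrees with multiplicity: 1 + 2 = 3.

1, 2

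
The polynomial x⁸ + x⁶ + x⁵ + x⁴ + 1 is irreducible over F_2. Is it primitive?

Yes

Write f(x) = x⁸ + x⁶ + x⁵ + x⁴ + 1.
|GF(2^8)^×| = 2^8 − 1 = 255. Prime factorization: 255 = 3·5·17.
f is primitive ⇔ x has order 255 in GF(2)[x]/(f), i.e. x^(255/q) ≠ 1 for each prime q | 255.
x^(85) mod f = x⁷ + x⁶ + x⁴ + x³ + x + 1.
x^(51) mod f = x⁶ + x³ + x² + 1.
x^(15) mod f = x⁷ + x⁶ + 1.
None equal 1, so x has full order 255; f is primitive.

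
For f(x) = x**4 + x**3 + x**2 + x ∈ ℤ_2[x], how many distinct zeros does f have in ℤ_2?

Evaluate at each of the 2 elements of ℤ_2:
f(0) = 0 → root; f(1) = 0 → root.
Roots: {0, 1}.

2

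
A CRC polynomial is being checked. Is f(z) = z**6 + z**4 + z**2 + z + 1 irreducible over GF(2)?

Check for roots in GF(2): f(0) = 1; f(1) = 1.
No roots, so no linear factors.
Monic irreducibles of degree 2 over GF(2): z**2 + z + 1.
None of them divide f (all give nonzero remainder).
Monic irreducibles of degree 3 over GF(2): z**3 + z + 1, z**3 + z**2 + 1.
None of them divide f (all give nonzero remainder).
No irreducible factor of degree ≤ 3 exists, so f is irreducible over GF(2).

Yes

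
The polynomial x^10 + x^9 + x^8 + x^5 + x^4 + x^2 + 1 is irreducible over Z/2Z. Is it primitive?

No

Write f(x) = x^10 + x^9 + x^8 + x^5 + x^4 + x^2 + 1.
|GF(2^10)^×| = 2^10 − 1 = 1023. Prime factorization: 1023 = 3·11·31.
f is primitive ⇔ x has order 1023 in GF(2)[x]/(f), i.e. x^(1023/q) ≠ 1 for each prime q | 1023.
x^(341) mod f = 1
x^(93) mod f = x^8 + x^5 + x^3 + x^2 + x.
x^(33) mod f = x^8 + x^6 + x^2 + 1.
Since x^(341) = 1, the order of x divides 341 < 1023; not primitive.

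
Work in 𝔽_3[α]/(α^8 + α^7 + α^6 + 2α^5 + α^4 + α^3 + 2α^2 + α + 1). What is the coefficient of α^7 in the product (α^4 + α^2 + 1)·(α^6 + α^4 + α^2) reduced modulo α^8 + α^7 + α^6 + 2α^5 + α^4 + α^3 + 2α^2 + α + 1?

0

Multiply in 𝔽_3[α]: (α^4 + α^2 + 1)·(α^6 + α^4 + α^2) = α^10 + 2α^8 + 2α^4 + α^2.
Reduce using α^8 ≡ 2α^7 + 2α^6 + α^5 + 2α^4 + 2α^3 + α^2 + 2α + 2 (mod α^8 + α^7 + α^6 + 2α^5 + α^4 + α^3 + 2α^2 + α + 1).
Reduced: 2α^6 + 2α^5 + 2α^4 + 2α^3 + 2α + 1.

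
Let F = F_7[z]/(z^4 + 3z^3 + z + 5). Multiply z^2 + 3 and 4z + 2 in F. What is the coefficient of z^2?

Multiply in F_7[z]: (z^2 + 3)·(4z + 2) = 4z^3 + 2z^2 + 5z + 6.
Reduced: 4z^3 + 2z^2 + 5z + 6.

2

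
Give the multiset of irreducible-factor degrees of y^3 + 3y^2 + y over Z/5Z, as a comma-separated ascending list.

Write h(y) = y^3 + 3y^2 + y.
Roots in Z/5Z: h(0) = 0 → root; h(1) = 0 → root; h(2) = 2; h(3) = 2; h(4) = 1.
Linear factors from roots: (y), (y + 4).
Complete factorization: h(y) = (y)·(y + 4)^2.
Factor degrees with multiplicity: 1 + 1 + 1 = 3.

1, 1, 1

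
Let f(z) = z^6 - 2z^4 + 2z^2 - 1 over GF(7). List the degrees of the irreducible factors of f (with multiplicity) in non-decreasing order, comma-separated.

Linear factors from roots: (z - 1), (z + 1).
Complete factorization: f(z) = (z + 1)·(z - 1)·(z^2 + 2)·(z^2 - 3).
Factor degrees with multiplicity: 1 + 1 + 2 + 2 = 6.

1, 1, 2, 2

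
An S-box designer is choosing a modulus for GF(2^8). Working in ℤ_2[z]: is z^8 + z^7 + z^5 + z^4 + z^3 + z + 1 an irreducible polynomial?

Write m(z) = z^8 + z^7 + z^5 + z^4 + z^3 + z + 1.
Check for roots in ℤ_2: m(0) = 1; m(1) = 1.
No roots, so no linear factors.
Monic irreducibles of degree 2 over GF(2): z^2 + z + 1.
None of them divide m (all give nonzero remainder).
Monic irreducibles of degree 3 over GF(2): z^3 + z + 1, z^3 + z^2 + 1.
None of them divide m (all give nonzero remainder).
Monic irreducibles of degree 4 over GF(2): z^4 + z + 1, z^4 + z^3 + 1, z^4 + z^3 + z^2 + z + 1.
z^4 + z + 1 divides m: m(z) = (z^4 + z + 1)·(z^4 + z^3 + 1).

No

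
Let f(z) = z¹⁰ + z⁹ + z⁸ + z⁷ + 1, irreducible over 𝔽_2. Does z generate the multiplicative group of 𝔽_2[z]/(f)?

|GF(2^10)^×| = 2^10 − 1 = 1023. Prime factorization: 1023 = 3·11·31.
f is primitive ⇔ z has order 1023 in GF(2)[z]/(f), i.e. z^(1023/q) ≠ 1 for each prime q | 1023.
z^(341) mod f = 1
z^(93) mod f = z⁹ + z⁶ + z.
z^(33) mod f = z⁶ + z⁵ + z³ + z + 1.
Since z^(341) = 1, the order of z divides 341 < 1023; not primitive.

No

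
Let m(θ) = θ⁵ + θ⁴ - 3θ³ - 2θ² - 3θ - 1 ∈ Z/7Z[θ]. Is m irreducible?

No

Check for roots in Z/7Z: m(0) = 6; m(1) = 0 → root; m(2) = 2; m(3) = 5; m(4) = 0 → root; m(5) = 5; m(6) = 3.
m(1) = 0, so (θ − 1) divides m(θ); m is reducible.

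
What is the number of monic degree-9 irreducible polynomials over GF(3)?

By the necklace-counting formula, N_3(9) = (1/9) Σ_{d|9} μ(9/d)·3^d.
Divisors of 9: 1, 3, 9; μ(9/d) for each: 0, -1, 1.
Σ = − 3^3 + 3^9 = 19656.
N = 19656/9 = 2184.

2184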